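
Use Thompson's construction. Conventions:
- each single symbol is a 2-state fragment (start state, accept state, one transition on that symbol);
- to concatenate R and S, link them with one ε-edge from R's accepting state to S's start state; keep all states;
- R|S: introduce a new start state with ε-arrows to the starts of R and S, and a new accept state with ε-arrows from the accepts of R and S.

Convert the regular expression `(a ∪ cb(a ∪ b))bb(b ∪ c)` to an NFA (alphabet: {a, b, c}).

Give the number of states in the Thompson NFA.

24

By structural recursion:
Each of the 9 symbol leaves contributes a 2-state fragment.
  a ∪ b = 6 states
  cb(a ∪ b) = 10 states
  a ∪ cb(a ∪ b) = 14 states
  b ∪ c = 6 states
  (a ∪ cb(a ∪ b))bb(b ∪ c) = 24 states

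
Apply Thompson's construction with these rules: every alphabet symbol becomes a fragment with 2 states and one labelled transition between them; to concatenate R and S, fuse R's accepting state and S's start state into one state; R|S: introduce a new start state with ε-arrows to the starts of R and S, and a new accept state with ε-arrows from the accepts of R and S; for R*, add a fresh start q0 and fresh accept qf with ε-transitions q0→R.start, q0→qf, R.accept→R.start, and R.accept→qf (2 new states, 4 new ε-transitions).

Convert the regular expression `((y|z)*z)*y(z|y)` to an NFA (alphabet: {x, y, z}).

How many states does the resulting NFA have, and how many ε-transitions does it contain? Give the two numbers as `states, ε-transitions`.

Bottom-up over the parse tree:
Each of the 6 symbol leaves contributes 2 states and 0 ε-transitions.
  y|z — 6 states, 4 ε-transitions
  (y|z)* — 8 states, 8 ε-transitions
  (y|z)*z — 9 states, 8 ε-transitions
  ((y|z)*z)* — 11 states, 12 ε-transitions
  z|y — 6 states, 4 ε-transitions
  ((y|z)*z)*y(z|y) — 17 states, 16 ε-transitions

17, 16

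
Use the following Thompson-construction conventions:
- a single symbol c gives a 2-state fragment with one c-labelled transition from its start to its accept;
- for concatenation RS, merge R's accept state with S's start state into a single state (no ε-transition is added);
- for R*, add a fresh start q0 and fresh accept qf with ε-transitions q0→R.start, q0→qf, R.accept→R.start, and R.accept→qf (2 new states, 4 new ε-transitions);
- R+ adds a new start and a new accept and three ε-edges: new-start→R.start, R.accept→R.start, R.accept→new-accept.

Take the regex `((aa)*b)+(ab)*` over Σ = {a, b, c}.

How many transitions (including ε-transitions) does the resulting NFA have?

Bottom-up over the parse tree:
Each of the 5 symbol leaves contributes 1 transition (1 symbol, 0 ε).
  aa : 2 transitions (2 symbol, 0 ε)
  (aa)* : 6 transitions (2 symbol, 4 ε)
  (aa)*b : 7 transitions (3 symbol, 4 ε)
  ((aa)*b)+ : 10 transitions (3 symbol, 7 ε)
  ab : 2 transitions (2 symbol, 0 ε)
  (ab)* : 6 transitions (2 symbol, 4 ε)
  ((aa)*b)+(ab)* : 16 transitions (5 symbol, 11 ε)

16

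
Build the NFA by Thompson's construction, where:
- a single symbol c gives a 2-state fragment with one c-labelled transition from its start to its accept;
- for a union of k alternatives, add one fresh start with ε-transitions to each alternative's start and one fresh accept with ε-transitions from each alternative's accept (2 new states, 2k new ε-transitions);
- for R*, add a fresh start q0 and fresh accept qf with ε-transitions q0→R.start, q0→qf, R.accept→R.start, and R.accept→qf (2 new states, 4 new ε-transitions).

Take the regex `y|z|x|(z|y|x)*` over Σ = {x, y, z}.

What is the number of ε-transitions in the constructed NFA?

Bottom-up over the parse tree:
Each of the 6 symbol leaves contributes 0 ε-transitions.
  z|y|x — 6 ε-transitions
  (z|y|x)* — 10 ε-transitions
  y|z|x|(z|y|x)* — 18 ε-transitions

18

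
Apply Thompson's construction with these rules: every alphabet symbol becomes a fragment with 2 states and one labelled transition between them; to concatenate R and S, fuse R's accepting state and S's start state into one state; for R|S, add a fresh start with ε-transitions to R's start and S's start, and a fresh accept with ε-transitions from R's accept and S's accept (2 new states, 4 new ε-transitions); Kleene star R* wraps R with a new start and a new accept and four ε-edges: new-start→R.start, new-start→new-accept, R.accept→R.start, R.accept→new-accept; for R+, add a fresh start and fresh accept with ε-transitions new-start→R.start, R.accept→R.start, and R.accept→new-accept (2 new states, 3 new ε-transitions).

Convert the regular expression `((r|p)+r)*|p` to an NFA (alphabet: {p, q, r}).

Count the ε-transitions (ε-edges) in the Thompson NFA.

Per subexpression:
Each of the 4 symbol leaves contributes 0 ε-transitions.
  r|p → 4 ε-transitions
  (r|p)+ → 7 ε-transitions
  (r|p)+r → 7 ε-transitions
  ((r|p)+r)* → 11 ε-transitions
  ((r|p)+r)*|p → 15 ε-transitions

15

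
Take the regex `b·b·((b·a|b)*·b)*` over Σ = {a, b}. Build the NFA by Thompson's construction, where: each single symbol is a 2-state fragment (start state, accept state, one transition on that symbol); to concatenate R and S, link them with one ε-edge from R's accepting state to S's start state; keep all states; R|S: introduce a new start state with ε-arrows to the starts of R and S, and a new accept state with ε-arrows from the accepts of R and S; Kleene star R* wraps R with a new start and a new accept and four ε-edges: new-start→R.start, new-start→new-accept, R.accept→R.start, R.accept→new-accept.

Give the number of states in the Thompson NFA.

By structural recursion:
Each of the 6 symbol leaves contributes a 2-state fragment.
  b·a = 4 states
  b·a|b = 8 states
  (b·a|b)* = 10 states
  (b·a|b)*·b = 12 states
  ((b·a|b)*·b)* = 14 states
  b·b·((b·a|b)*·b)* = 18 states

18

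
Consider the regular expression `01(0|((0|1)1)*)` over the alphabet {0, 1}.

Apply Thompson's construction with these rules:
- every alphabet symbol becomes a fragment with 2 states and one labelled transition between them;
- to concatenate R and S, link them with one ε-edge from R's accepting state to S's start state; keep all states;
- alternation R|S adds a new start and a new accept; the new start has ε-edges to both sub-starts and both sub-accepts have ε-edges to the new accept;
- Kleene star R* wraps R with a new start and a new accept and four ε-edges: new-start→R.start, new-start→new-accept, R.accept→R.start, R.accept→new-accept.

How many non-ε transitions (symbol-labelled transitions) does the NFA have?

6

Bottom-up over the parse tree:
Each of the 6 symbol leaves contributes exactly 1 symbol transition.
  0|1 = 2 symbol transitions
  (0|1)1 = 3 symbol transitions
  ((0|1)1)* = 3 symbol transitions
  0|((0|1)1)* = 4 symbol transitions
  01(0|((0|1)1)*) = 6 symbol transitions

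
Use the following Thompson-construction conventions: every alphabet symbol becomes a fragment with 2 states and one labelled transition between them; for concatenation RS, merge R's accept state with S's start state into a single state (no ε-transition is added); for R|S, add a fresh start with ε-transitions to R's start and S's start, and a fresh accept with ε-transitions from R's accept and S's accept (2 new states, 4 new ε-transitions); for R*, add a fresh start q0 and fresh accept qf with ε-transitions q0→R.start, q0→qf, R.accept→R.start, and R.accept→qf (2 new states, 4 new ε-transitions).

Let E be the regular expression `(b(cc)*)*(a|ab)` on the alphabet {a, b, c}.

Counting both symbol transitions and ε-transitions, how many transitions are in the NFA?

18

Building bottom-up:
Each of the 6 symbol leaves contributes 1 transition (1 symbol, 0 ε).
  cc → 2 transitions (2 symbol, 0 ε)
  (cc)* → 6 transitions (2 symbol, 4 ε)
  b(cc)* → 7 transitions (3 symbol, 4 ε)
  (b(cc)*)* → 11 transitions (3 symbol, 8 ε)
  ab → 2 transitions (2 symbol, 0 ε)
  a|ab → 7 transitions (3 symbol, 4 ε)
  (b(cc)*)*(a|ab) → 18 transitions (6 symbol, 12 ε)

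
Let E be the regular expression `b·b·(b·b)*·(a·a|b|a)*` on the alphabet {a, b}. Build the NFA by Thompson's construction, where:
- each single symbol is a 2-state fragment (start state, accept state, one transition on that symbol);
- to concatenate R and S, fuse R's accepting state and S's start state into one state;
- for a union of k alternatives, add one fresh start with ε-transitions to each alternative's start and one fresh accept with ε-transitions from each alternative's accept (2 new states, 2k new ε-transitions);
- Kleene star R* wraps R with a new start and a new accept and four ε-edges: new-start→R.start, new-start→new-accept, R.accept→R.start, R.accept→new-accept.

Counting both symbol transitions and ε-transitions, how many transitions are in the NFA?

Bottom-up over the parse tree:
Each of the 8 symbol leaves contributes 1 transition (1 symbol, 0 ε).
  b·b — 2 transitions (2 symbol, 0 ε)
  (b·b)* — 6 transitions (2 symbol, 4 ε)
  a·a — 2 transitions (2 symbol, 0 ε)
  a·a|b|a — 10 transitions (4 symbol, 6 ε)
  (a·a|b|a)* — 14 transitions (4 symbol, 10 ε)
  b·b·(b·b)*·(a·a|b|a)* — 22 transitions (8 symbol, 14 ε)

22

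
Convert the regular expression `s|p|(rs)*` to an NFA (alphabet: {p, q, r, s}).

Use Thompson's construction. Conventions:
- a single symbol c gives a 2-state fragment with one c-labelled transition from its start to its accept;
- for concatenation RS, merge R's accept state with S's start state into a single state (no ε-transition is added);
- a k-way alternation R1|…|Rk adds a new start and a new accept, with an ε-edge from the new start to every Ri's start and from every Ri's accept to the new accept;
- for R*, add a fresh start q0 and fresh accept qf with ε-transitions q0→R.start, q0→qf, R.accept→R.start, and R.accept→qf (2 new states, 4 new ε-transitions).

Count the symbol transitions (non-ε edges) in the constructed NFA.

4

By structural recursion:
Each of the 4 symbol leaves contributes exactly 1 symbol transition.
  rs : 2 symbol transitions
  (rs)* : 2 symbol transitions
  s|p|(rs)* : 4 symbol transitions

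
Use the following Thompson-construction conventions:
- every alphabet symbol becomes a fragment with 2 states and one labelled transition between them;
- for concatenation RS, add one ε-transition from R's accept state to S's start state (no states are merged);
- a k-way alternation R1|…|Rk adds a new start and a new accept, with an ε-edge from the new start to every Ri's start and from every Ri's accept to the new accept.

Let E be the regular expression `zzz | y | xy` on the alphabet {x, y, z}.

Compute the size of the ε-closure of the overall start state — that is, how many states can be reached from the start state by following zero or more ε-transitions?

4

Let C(F) = |ε-closure(F.start)| within fragment F, and note whether F accepts ε. Symbol fragments have C = 1 and do not accept ε. Then:
  zzz — C equals the left operand's closure size = 1 (its accept is not ε-reachable, so the closure stops there)
  xy — C equals the left operand's closure size = 1 (its accept is not ε-reachable, so the closure stops there)
  zzz | y | xy — new start ε-reaches every alternative's start; none of them accept ε, so the new accept is not reached: C = 1 + 1 + 1 + 1 = 4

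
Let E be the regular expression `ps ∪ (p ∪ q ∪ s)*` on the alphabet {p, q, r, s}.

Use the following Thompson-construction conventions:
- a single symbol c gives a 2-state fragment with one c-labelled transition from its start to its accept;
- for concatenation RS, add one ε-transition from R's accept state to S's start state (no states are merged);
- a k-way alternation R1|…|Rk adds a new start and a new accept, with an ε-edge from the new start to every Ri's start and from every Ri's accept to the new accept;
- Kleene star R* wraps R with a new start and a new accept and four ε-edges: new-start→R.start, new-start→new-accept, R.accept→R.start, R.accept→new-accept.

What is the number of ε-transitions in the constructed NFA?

15

Recursing over subexpressions:
Each of the 5 symbol leaves contributes 0 ε-transitions.
  ps → 1 ε-transition
  p ∪ q ∪ s → 6 ε-transitions
  (p ∪ q ∪ s)* → 10 ε-transitions
  ps ∪ (p ∪ q ∪ s)* → 15 ε-transitions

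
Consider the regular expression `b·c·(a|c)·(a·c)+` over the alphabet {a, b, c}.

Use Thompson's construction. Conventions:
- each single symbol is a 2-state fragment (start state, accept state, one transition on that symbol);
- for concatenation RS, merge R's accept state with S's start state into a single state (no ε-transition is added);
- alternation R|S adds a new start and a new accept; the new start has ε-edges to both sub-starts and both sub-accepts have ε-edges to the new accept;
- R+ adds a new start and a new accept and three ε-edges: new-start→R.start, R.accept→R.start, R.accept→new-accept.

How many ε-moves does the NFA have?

Per subexpression:
Each of the 6 symbol leaves contributes 0 ε-transitions.
  a|c : 4 ε-transitions
  a·c : 0 ε-transitions
  (a·c)+ : 3 ε-transitions
  b·c·(a|c)·(a·c)+ : 7 ε-transitions

7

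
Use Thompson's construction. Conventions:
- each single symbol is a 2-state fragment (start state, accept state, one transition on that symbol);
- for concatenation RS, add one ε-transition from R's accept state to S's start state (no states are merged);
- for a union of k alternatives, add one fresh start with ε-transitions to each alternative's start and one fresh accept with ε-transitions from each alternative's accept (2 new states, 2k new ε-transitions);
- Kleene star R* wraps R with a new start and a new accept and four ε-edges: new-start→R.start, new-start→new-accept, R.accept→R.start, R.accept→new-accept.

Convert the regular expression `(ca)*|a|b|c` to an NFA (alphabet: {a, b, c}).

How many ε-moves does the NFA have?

13

Bottom-up over the parse tree:
Each of the 5 symbol leaves contributes 0 ε-transitions.
  ca → 1 ε-transition
  (ca)* → 5 ε-transitions
  (ca)*|a|b|c → 13 ε-transitions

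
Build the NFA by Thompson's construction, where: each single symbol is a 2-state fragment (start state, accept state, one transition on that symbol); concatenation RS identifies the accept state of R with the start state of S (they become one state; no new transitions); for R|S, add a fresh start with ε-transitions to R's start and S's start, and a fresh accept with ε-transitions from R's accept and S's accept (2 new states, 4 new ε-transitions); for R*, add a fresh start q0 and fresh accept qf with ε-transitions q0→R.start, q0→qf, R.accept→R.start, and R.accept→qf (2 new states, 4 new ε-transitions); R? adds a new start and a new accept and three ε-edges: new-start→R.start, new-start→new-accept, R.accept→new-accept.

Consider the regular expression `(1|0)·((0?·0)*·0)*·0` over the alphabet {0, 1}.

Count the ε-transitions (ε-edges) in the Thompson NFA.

Building bottom-up:
Each of the 6 symbol leaves contributes 0 ε-transitions.
  1|0 — 4 ε-transitions
  0? — 3 ε-transitions
  0?·0 — 3 ε-transitions
  (0?·0)* — 7 ε-transitions
  (0?·0)*·0 — 7 ε-transitions
  ((0?·0)*·0)* — 11 ε-transitions
  (1|0)·((0?·0)*·0)*·0 — 15 ε-transitions

15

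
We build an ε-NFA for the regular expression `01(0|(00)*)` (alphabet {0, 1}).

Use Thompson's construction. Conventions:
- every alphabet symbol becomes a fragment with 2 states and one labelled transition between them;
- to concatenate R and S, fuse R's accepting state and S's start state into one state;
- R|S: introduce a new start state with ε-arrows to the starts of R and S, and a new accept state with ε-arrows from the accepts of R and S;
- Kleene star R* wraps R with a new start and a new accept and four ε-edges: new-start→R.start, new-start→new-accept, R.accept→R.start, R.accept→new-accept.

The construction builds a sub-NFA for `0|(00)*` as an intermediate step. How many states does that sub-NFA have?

Fragment for `0|(00)*`:
Each of the 3 symbol leaves contributes a 2-state fragment.
  00 → 3 states
  (00)* → 5 states
  0|(00)* → 9 states

9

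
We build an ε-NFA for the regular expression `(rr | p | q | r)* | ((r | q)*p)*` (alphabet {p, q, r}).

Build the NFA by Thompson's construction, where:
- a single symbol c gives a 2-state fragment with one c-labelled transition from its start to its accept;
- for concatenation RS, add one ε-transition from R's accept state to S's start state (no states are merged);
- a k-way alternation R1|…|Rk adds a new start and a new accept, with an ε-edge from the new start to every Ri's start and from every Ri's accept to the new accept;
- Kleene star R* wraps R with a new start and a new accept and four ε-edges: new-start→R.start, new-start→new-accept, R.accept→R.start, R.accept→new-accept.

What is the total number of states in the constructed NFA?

Building bottom-up:
Each of the 8 symbol leaves contributes a 2-state fragment.
  rr — 4 states
  rr | p | q | r — 12 states
  (rr | p | q | r)* — 14 states
  r | q — 6 states
  (r | q)* — 8 states
  (r | q)*p — 10 states
  ((r | q)*p)* — 12 states
  (rr | p | q | r)* | ((r | q)*p)* — 28 states

28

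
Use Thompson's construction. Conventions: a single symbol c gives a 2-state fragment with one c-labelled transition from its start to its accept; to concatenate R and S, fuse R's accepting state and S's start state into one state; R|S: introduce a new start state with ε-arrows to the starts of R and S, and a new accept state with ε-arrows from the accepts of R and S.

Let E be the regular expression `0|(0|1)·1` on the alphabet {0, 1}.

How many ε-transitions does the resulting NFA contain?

8

Building bottom-up:
Each of the 4 symbol leaves contributes 0 ε-transitions.
  0|1 → 4 ε-transitions
  (0|1)·1 → 4 ε-transitions
  0|(0|1)·1 → 8 ε-transitions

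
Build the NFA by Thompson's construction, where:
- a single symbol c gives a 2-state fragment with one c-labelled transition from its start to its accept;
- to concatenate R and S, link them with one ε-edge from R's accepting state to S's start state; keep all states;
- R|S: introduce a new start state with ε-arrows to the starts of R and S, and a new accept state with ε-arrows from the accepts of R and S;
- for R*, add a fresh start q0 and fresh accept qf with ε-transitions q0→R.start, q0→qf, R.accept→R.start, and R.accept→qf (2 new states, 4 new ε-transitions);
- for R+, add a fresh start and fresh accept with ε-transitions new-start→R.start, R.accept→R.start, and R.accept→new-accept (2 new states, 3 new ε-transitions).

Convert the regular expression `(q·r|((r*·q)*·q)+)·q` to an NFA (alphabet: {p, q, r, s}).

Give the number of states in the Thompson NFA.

Per subexpression:
Each of the 6 symbol leaves contributes a 2-state fragment.
  q·r : 4 states
  r* : 4 states
  r*·q : 6 states
  (r*·q)* : 8 states
  (r*·q)*·q : 10 states
  ((r*·q)*·q)+ : 12 states
  q·r|((r*·q)*·q)+ : 18 states
  (q·r|((r*·q)*·q)+)·q : 20 states

20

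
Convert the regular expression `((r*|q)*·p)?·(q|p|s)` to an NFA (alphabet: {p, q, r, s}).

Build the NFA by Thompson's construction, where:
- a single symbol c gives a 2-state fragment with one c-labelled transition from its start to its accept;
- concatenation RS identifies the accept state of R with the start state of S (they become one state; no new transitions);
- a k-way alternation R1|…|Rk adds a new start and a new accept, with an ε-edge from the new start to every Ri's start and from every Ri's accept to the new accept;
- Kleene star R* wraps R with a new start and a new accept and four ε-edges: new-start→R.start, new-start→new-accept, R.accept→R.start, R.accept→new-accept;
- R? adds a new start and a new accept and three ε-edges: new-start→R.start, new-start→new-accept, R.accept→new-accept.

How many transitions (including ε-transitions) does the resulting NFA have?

27

Recursing over subexpressions:
Each of the 6 symbol leaves contributes 1 transition (1 symbol, 0 ε).
  r* : 5 transitions (1 symbol, 4 ε)
  r*|q : 10 transitions (2 symbol, 8 ε)
  (r*|q)* : 14 transitions (2 symbol, 12 ε)
  (r*|q)*·p : 15 transitions (3 symbol, 12 ε)
  ((r*|q)*·p)? : 18 transitions (3 symbol, 15 ε)
  q|p|s : 9 transitions (3 symbol, 6 ε)
  ((r*|q)*·p)?·(q|p|s) : 27 transitions (6 symbol, 21 ε)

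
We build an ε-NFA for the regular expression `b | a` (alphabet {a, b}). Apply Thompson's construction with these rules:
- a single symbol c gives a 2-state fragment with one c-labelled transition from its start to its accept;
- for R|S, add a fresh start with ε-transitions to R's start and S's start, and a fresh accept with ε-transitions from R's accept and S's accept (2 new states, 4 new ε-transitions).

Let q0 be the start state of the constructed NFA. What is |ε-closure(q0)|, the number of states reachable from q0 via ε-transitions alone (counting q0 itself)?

3

Let C(F) = |ε-closure(F.start)| within fragment F, and note whether F accepts ε. Symbol fragments have C = 1 and do not accept ε. Then:
  b | a → C = 1 + 1 + 1 = 3 (the new accept is not ε-reachable since no branch accepts ε)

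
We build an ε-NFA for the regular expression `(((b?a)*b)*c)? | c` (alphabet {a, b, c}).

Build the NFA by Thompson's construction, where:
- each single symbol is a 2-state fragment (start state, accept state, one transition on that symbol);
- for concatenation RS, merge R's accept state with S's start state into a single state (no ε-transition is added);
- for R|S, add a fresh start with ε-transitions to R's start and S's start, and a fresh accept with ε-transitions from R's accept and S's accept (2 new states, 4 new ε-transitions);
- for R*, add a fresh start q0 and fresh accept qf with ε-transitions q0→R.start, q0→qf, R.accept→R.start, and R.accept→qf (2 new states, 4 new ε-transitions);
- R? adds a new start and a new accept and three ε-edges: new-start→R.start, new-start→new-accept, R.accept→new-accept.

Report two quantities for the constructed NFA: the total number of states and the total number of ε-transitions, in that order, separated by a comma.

Building bottom-up:
Each of the 5 symbol leaves contributes 2 states and 0 ε-transitions.
  b? : 4 states, 3 ε-transitions
  b?a : 5 states, 3 ε-transitions
  (b?a)* : 7 states, 7 ε-transitions
  (b?a)*b : 8 states, 7 ε-transitions
  ((b?a)*b)* : 10 states, 11 ε-transitions
  ((b?a)*b)*c : 11 states, 11 ε-transitions
  (((b?a)*b)*c)? : 13 states, 14 ε-transitions
  (((b?a)*b)*c)? | c : 17 states, 18 ε-transitions

17, 18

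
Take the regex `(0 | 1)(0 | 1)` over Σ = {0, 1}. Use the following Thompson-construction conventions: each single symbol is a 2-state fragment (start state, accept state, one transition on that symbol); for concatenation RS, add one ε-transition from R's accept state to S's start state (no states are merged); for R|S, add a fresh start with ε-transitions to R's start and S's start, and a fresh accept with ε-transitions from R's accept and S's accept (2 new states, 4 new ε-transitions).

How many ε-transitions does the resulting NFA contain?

Recursing over subexpressions:
Each of the 4 symbol leaves contributes 0 ε-transitions.
  0 | 1 → 4 ε-transitions
  0 | 1 → 4 ε-transitions
  (0 | 1)(0 | 1) → 9 ε-transitions

9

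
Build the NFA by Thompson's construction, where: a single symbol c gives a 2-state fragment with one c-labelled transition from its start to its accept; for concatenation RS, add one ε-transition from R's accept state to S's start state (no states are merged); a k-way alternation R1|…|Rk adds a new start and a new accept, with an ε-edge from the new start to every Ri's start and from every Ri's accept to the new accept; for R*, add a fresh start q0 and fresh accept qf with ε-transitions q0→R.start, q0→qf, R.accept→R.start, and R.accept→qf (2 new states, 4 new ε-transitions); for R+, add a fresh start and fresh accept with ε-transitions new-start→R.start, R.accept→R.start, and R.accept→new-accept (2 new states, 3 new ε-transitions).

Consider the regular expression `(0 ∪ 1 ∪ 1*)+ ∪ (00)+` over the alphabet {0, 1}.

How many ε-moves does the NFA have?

Per subexpression:
Each of the 5 symbol leaves contributes 0 ε-transitions.
  1* → 4 ε-transitions
  0 ∪ 1 ∪ 1* → 10 ε-transitions
  (0 ∪ 1 ∪ 1*)+ → 13 ε-transitions
  00 → 1 ε-transition
  (00)+ → 4 ε-transitions
  (0 ∪ 1 ∪ 1*)+ ∪ (00)+ → 21 ε-transitions

21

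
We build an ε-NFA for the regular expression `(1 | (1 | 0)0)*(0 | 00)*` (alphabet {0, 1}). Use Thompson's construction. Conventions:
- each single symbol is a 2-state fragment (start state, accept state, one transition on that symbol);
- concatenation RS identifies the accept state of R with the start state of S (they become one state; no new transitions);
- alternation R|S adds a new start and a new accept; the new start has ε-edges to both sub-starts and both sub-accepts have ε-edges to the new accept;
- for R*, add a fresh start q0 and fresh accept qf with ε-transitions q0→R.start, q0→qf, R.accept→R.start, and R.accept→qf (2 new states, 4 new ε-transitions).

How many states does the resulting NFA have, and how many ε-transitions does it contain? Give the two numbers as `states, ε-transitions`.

21, 20

By structural recursion:
Each of the 7 symbol leaves contributes 2 states and 0 ε-transitions.
  1 | 0 — 6 states, 4 ε-transitions
  (1 | 0)0 — 7 states, 4 ε-transitions
  1 | (1 | 0)0 — 11 states, 8 ε-transitions
  (1 | (1 | 0)0)* — 13 states, 12 ε-transitions
  00 — 3 states, 0 ε-transitions
  0 | 00 — 7 states, 4 ε-transitions
  (0 | 00)* — 9 states, 8 ε-transitions
  (1 | (1 | 0)0)*(0 | 00)* — 21 states, 20 ε-transitions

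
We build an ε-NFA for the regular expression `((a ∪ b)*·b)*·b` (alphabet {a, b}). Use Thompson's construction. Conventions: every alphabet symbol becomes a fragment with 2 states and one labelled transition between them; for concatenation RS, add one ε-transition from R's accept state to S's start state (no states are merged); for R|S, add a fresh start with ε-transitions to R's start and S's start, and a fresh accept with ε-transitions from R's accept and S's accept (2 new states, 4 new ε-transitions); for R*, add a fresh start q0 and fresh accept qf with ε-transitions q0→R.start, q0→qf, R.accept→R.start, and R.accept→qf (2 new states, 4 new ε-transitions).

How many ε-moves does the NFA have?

14

Building bottom-up:
Each of the 4 symbol leaves contributes 0 ε-transitions.
  a ∪ b = 4 ε-transitions
  (a ∪ b)* = 8 ε-transitions
  (a ∪ b)*·b = 9 ε-transitions
  ((a ∪ b)*·b)* = 13 ε-transitions
  ((a ∪ b)*·b)*·b = 14 ε-transitions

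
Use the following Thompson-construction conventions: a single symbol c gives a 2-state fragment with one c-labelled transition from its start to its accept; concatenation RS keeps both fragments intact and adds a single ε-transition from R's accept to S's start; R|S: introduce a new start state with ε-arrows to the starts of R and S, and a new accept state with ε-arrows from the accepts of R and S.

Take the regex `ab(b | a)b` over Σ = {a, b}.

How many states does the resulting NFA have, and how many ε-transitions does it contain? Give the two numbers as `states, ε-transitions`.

By structural recursion:
Each of the 5 symbol leaves contributes 2 states and 0 ε-transitions.
  b | a → 6 states, 4 ε-transitions
  ab(b | a)b → 12 states, 7 ε-transitions

12, 7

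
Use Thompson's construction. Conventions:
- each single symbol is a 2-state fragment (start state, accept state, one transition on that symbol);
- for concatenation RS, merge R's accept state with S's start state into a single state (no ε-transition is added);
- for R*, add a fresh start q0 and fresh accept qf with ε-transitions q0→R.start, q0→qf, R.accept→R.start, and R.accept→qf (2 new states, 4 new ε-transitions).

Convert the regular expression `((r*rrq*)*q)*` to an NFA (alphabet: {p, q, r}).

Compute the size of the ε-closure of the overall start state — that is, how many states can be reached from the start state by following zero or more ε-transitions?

Let C(F) = |ε-closure(F.start)| within fragment F, and note whether F accepts ε. Symbol fragments have C = 1 and do not accept ε. Then:
  r* → new start has ε-edges to the inner start and to the new accept, so C = 2 + 1 = 3
  q* → C = 1 (new start) + 1 (body) + 1 (new accept) = 3
  r*rrq* → the left operand accepts ε, so the closure extends into the next operand (the shared merged state is already counted); C = 3 + (1−1) = 3
  (r*rrq*)* → new start has ε-edges to the inner start and to the new accept, so C = 2 + 3 = 5
  (r*rrq*)*q → C = 5 + (1−1) = 5 (closure spills across the concat boundary because the left factor accepts ε)
  ((r*rrq*)*q)* → the star's fresh start ε-reaches both the body's start and the fresh accept: C = 2 + 5 = 7

7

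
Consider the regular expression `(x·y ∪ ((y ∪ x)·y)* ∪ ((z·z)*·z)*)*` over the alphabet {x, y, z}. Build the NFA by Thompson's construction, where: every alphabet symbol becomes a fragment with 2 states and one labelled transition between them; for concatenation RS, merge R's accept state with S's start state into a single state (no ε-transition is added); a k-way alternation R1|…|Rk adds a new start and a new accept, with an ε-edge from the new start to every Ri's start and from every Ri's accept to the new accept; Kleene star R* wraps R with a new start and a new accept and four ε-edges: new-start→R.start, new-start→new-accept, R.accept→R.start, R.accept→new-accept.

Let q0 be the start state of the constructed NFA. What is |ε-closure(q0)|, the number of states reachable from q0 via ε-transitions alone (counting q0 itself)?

Work bottom-up. For each fragment F, track |ε-closure(F.start)| and whether F's accept lies in that closure (i.e. whether F accepts ε). A single-symbol fragment has closure size 1 and does not accept ε.
  x·y — C equals the left operand's closure size = 1 (its accept is not ε-reachable, so the closure stops there)
  y ∪ x — new start ε-reaches every alternative's start; none of them accept ε, so the new accept is not reached: C = 1 + 1 + 1 = 3
  (y ∪ x)·y — C equals the left operand's closure size = 3 (its accept is not ε-reachable, so the closure stops there)
  ((y ∪ x)·y)* — C = 1 (new start) + 3 (body) + 1 (new accept) = 5
  z·z — same as the first factor's closure: C = 1
  (z·z)* — the star's fresh start ε-reaches both the body's start and the fresh accept: C = 2 + 1 = 3
  (z·z)*·z — C = 3 + (1−1) = 3 (closure spills across the concat boundary because the left factor accepts ε)
  ((z·z)*·z)* — C = 1 (new start) + 3 (body) + 1 (new accept) = 5
  x·y ∪ ((y ∪ x)·y)* ∪ ((z·z)*·z)* — new start ε-reaches every alternative's start; at least one alternative accepts ε, so the union's new accept is reached too: C = 1 + 1 + 5 + 5 + 1 = 13
  (x·y ∪ ((y ∪ x)·y)* ∪ ((z·z)*·z)*)* — C = 1 (new start) + 13 (body) + 1 (new accept) = 15

15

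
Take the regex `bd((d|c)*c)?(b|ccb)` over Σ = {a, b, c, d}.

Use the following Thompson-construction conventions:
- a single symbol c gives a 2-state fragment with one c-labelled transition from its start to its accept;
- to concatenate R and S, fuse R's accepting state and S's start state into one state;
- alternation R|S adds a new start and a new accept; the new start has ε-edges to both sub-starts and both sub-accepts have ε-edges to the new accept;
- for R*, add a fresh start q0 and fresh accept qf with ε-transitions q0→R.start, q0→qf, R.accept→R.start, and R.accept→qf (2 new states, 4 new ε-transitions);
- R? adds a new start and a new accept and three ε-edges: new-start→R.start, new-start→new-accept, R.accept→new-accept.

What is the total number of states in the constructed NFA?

20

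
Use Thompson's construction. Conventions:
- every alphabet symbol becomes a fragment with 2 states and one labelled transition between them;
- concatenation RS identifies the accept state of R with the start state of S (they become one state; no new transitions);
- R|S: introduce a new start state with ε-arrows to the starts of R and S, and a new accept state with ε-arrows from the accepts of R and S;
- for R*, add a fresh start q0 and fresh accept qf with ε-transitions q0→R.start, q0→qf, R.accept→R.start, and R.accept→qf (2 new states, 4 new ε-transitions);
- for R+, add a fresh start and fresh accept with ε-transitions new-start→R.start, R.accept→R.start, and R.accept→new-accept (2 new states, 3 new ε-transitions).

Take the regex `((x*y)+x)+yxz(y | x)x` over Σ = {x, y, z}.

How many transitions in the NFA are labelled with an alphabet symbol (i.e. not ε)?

9

Recursing over subexpressions:
Each of the 9 symbol leaves contributes exactly 1 symbol transition.
  x* : 1 symbol transition
  x*y : 2 symbol transitions
  (x*y)+ : 2 symbol transitions
  (x*y)+x : 3 symbol transitions
  ((x*y)+x)+ : 3 symbol transitions
  y | x : 2 symbol transitions
  ((x*y)+x)+yxz(y | x)x : 9 symbol transitions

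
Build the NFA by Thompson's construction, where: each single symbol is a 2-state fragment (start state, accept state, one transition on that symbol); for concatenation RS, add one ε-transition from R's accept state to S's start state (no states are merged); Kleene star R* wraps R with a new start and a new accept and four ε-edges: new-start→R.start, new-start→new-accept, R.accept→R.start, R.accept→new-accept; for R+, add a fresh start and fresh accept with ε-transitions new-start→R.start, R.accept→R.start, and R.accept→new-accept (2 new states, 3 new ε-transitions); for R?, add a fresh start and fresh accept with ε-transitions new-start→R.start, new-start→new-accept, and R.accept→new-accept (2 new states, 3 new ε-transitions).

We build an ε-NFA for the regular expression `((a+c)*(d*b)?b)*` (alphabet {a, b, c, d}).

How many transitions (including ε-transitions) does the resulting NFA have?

27

Building bottom-up:
Each of the 5 symbol leaves contributes 1 transition (1 symbol, 0 ε).
  a+ = 4 transitions (1 symbol, 3 ε)
  a+c = 6 transitions (2 symbol, 4 ε)
  (a+c)* = 10 transitions (2 symbol, 8 ε)
  d* = 5 transitions (1 symbol, 4 ε)
  d*b = 7 transitions (2 symbol, 5 ε)
  (d*b)? = 10 transitions (2 symbol, 8 ε)
  (a+c)*(d*b)?b = 23 transitions (5 symbol, 18 ε)
  ((a+c)*(d*b)?b)* = 27 transitions (5 symbol, 22 ε)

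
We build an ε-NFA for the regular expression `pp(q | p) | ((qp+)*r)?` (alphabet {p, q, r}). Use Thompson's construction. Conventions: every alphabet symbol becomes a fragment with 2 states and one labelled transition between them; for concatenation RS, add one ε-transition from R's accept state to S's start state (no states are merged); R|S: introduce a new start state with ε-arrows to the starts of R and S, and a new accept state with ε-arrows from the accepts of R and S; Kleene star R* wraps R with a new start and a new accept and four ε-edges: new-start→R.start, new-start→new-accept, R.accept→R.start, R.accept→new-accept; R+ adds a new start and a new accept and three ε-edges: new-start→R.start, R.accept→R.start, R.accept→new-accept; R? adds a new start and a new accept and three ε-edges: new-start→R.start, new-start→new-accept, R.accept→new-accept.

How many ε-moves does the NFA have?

22

By structural recursion:
Each of the 7 symbol leaves contributes 0 ε-transitions.
  q | p : 4 ε-transitions
  pp(q | p) : 6 ε-transitions
  p+ : 3 ε-transitions
  qp+ : 4 ε-transitions
  (qp+)* : 8 ε-transitions
  (qp+)*r : 9 ε-transitions
  ((qp+)*r)? : 12 ε-transitions
  pp(q | p) | ((qp+)*r)? : 22 ε-transitions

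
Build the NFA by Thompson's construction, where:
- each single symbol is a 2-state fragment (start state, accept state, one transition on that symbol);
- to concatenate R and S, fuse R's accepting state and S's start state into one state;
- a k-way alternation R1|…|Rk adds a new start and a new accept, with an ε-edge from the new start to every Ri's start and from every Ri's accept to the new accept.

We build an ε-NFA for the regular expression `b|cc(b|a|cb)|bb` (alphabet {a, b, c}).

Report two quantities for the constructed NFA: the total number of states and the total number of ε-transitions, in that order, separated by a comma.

18, 12

Building bottom-up:
Each of the 9 symbol leaves contributes 2 states and 0 ε-transitions.
  cb = 3 states, 0 ε-transitions
  b|a|cb = 9 states, 6 ε-transitions
  cc(b|a|cb) = 11 states, 6 ε-transitions
  bb = 3 states, 0 ε-transitions
  b|cc(b|a|cb)|bb = 18 states, 12 ε-transitions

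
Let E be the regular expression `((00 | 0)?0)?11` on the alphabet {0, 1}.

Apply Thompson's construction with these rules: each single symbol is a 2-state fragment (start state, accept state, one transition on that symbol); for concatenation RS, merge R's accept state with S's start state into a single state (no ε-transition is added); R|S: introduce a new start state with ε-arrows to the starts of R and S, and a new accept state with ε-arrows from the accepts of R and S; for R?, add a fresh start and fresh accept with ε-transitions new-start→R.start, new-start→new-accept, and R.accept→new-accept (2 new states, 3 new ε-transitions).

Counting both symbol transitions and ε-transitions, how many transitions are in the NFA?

16

Per subexpression:
Each of the 6 symbol leaves contributes 1 transition (1 symbol, 0 ε).
  00 = 2 transitions (2 symbol, 0 ε)
  00 | 0 = 7 transitions (3 symbol, 4 ε)
  (00 | 0)? = 10 transitions (3 symbol, 7 ε)
  (00 | 0)?0 = 11 transitions (4 symbol, 7 ε)
  ((00 | 0)?0)? = 14 transitions (4 symbol, 10 ε)
  ((00 | 0)?0)?11 = 16 transitions (6 symbol, 10 ε)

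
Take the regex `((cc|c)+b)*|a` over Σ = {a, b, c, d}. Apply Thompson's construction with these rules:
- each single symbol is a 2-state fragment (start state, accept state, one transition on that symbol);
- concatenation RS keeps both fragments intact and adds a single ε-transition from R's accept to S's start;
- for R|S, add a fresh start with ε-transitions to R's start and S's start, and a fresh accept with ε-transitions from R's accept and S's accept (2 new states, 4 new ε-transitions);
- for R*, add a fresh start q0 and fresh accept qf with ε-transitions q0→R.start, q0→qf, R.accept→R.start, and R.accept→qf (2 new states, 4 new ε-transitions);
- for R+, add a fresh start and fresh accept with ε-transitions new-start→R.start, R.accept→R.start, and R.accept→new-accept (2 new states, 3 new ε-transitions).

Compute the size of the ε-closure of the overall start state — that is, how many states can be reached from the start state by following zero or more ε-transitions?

9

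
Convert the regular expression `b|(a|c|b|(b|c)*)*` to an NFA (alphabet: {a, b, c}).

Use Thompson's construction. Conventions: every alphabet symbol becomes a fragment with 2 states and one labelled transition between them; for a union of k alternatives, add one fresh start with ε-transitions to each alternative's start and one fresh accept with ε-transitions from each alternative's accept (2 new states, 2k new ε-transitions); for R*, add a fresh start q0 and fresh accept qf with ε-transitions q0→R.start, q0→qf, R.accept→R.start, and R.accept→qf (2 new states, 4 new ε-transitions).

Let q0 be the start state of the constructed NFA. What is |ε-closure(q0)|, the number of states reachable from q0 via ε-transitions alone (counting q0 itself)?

15

Work bottom-up. For each fragment F, track |ε-closure(F.start)| and whether F's accept lies in that closure (i.e. whether F accepts ε). A single-symbol fragment has closure size 1 and does not accept ε.
  b|c → C = 1 + 1 + 1 = 3 (the new accept is not ε-reachable since no branch accepts ε)
  (b|c)* → C = 1 (new start) + 3 (body) + 1 (new accept) = 5
  a|c|b|(b|c)* → new start ε-reaches every alternative's start; at least one alternative accepts ε, so the union's new accept is reached too: C = 1 + 1 + 1 + 1 + 5 + 1 = 10
  (a|c|b|(b|c)*)* → new start has ε-edges to the inner start and to the new accept, so C = 2 + 10 = 12
  b|(a|c|b|(b|c)*)* → new start ε-reaches every alternative's start; at least one alternative accepts ε, so the union's new accept is reached too: C = 1 + 1 + 12 + 1 = 15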